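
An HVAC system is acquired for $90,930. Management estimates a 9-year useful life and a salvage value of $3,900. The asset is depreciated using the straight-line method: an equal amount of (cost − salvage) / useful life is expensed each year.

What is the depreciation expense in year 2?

$9,670

Depreciable base = $90,930 − $3,900 = $87,030.
Annual expense = $87,030 / 9 = $9,670.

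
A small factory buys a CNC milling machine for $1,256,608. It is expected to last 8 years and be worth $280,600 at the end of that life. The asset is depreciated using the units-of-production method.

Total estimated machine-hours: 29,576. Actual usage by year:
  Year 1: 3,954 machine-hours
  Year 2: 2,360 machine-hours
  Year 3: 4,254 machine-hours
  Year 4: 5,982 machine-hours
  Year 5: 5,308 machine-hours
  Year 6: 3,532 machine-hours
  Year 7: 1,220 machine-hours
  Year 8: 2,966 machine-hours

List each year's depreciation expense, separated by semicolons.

Depreciable base = $1,256,608 − $280,600 = $976,008.
Rate = $976,008 / 29,576 machine-hours = $33 per machine-hour.
Year 1: 3,954 × $33 = $130,482. Book value $1,126,126.
Year 2: 2,360 × $33 = $77,880. Book value $1,048,246.
Year 3: 4,254 × $33 = $140,382. Book value $907,864.
Year 4: 5,982 × $33 = $197,406. Book value $710,458.
Year 5: 5,308 × $33 = $175,164. Book value $535,294.
Year 6: 3,532 × $33 = $116,556. Book value $418,738.
Year 7: 1,220 × $33 = $40,260. Book value $378,478.
Year 8: 2,966 × $33 = $97,878. Book value $280,600.

$130,482; $77,880; $140,382; $197,406; $175,164; $116,556; $40,260; $97,878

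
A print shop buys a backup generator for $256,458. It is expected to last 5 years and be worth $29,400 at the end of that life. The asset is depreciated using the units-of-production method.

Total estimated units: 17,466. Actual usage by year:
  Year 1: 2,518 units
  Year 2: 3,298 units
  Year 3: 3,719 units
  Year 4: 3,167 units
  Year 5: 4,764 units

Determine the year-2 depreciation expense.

$42,874

Depreciable base = $256,458 − $29,400 = $227,058.
Rate = $227,058 / 17,466 units = $13 per unit.
Year 1: 2,518 × $13 = $32,734. Book value $223,724.
Year 2: 3,298 × $13 = $42,874. Book value $180,850.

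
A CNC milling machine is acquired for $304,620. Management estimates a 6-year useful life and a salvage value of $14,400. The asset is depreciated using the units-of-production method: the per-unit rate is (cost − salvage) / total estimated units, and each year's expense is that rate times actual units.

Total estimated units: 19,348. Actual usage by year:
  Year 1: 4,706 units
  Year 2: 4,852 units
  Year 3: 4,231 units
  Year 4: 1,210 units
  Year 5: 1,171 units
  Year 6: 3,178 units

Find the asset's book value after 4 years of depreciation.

Depreciable base = $304,620 − $14,400 = $290,220.
Rate = $290,220 / 19,348 units = $15 per unit.
Year 1: 4,706 × $15 = $70,590. Book value $234,030.
Year 2: 4,852 × $15 = $72,780. Book value $161,250.
Year 3: 4,231 × $15 = $63,465. Book value $97,785.
Year 4: 1,210 × $15 = $18,150. Book value $79,635.

$79,635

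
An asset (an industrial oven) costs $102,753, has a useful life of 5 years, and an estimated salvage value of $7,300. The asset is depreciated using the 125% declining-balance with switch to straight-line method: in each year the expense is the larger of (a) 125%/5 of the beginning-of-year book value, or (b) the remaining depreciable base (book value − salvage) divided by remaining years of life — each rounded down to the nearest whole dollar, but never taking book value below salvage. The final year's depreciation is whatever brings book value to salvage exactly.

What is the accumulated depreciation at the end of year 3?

$61,787

Depreciable base = $102,753 − $7,300 = $95,453.
Year 1: DB = ⌊$102,753 × 125%/5⌋ = $25,688; SL = ⌊$95,453/5⌋ = $19,090 → take DB $25,688. Book value $77,065.
Year 2: DB = ⌊$77,065 × 125%/5⌋ = $19,266; SL = ⌊$69,765/4⌋ = $17,441 → take DB $19,266. Book value $57,799.
Year 3: DB = ⌊$57,799 × 125%/5⌋ = $14,449; SL = ⌊$50,499/3⌋ = $16,833 → take SL $16,833. Book value $40,966.
Accumulated through year 3 = $102,753 − $40,966 = $61,787.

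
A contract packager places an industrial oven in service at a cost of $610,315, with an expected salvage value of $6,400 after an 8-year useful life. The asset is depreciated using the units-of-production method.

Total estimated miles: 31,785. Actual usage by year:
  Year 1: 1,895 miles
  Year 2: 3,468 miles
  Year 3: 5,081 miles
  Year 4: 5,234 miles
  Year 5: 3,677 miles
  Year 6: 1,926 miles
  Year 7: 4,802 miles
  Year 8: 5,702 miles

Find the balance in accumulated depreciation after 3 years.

$198,436

Depreciable base = $610,315 − $6,400 = $603,915.
Rate = $603,915 / 31,785 miles = $19 per mile.
Year 1: 1,895 × $19 = $36,005. Book value $574,310.
Year 2: 3,468 × $19 = $65,892. Book value $508,418.
Year 3: 5,081 × $19 = $96,539. Book value $411,879.
Accumulated through year 3 = $610,315 − $411,879 = $198,436.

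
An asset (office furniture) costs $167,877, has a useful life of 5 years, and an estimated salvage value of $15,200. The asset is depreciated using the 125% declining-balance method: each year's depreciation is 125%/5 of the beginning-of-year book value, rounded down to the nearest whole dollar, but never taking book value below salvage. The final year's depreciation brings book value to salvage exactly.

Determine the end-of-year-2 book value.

$94,431

Depreciable base = $167,877 − $15,200 = $152,677.
Year 1: ⌊$167,877 × 125%/5⌋ = $41,969. Book value $125,908.
Year 2: ⌊$125,908 × 125%/5⌋ = $31,477. Book value $94,431.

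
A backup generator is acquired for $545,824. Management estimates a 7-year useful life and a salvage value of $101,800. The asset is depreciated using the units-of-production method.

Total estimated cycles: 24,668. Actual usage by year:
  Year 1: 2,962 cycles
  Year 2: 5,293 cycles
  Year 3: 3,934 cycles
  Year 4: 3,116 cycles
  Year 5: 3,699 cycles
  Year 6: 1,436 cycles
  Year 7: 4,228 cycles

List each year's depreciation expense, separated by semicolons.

Depreciable base = $545,824 − $101,800 = $444,024.
Rate = $444,024 / 24,668 cycles = $18 per cycle.
Year 1: 2,962 × $18 = $53,316. Book value $492,508.
Year 2: 5,293 × $18 = $95,274. Book value $397,234.
Year 3: 3,934 × $18 = $70,812. Book value $326,422.
Year 4: 3,116 × $18 = $56,088. Book value $270,334.
Year 5: 3,699 × $18 = $66,582. Book value $203,752.
Year 6: 1,436 × $18 = $25,848. Book value $177,904.
Year 7: 4,228 × $18 = $76,104. Book value $101,800.

$53,316; $95,274; $70,812; $56,088; $66,582; $25,848; $76,104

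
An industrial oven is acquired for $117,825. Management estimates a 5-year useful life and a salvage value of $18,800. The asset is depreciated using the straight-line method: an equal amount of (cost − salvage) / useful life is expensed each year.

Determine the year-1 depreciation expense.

$19,805

Depreciable base = $117,825 − $18,800 = $99,025.
Annual expense = $99,025 / 5 = $19,805.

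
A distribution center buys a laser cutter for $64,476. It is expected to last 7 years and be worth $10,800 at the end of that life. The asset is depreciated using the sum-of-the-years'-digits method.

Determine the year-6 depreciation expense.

$3,834

Depreciable base = $64,476 − $10,800 = $53,676.
Sum of the years' digits = 7+6+5+4+3+2+1 = 28.
Year 1: $53,676 × 7/28 = $13,419. Book value $51,057.
Year 2: $53,676 × 6/28 = $11,502. Book value $39,555.
Year 3: $53,676 × 5/28 = $9,585. Book value $29,970.
Year 4: $53,676 × 4/28 = $7,668. Book value $22,302.
Year 5: $53,676 × 3/28 = $5,751. Book value $16,551.
Year 6: $53,676 × 2/28 = $3,834. Book value $12,717.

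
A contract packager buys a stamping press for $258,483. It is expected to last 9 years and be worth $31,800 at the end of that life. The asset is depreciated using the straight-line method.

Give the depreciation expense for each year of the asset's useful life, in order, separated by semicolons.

Depreciable base = $258,483 − $31,800 = $226,683.
Annual expense = $226,683 / 9 = $25,187.
End of year 1: book value $233,296.
End of year 2: book value $208,109.
End of year 3: book value $182,922.
End of year 4: book value $157,735.
End of year 5: book value $132,548.
End of year 6: book value $107,361.
End of year 7: book value $82,174.
End of year 8: book value $56,987.
End of year 9: book value $31,800.

$25,187; $25,187; $25,187; $25,187; $25,187; $25,187; $25,187; $25,187; $25,187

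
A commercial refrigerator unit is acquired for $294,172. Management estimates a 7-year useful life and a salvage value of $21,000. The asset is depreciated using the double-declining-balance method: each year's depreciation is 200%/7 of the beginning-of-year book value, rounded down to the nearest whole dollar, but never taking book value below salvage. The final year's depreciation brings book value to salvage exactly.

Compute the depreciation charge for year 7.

$18,070

Depreciable base = $294,172 − $21,000 = $273,172.
Year 1: ⌊$294,172 × 200%/7⌋ = $84,049. Book value $210,123.
Year 2: ⌊$210,123 × 200%/7⌋ = $60,035. Book value $150,088.
Year 3: ⌊$150,088 × 200%/7⌋ = $42,882. Book value $107,206.
Year 4: ⌊$107,206 × 200%/7⌋ = $30,630. Book value $76,576.
Year 5: ⌊$76,576 × 200%/7⌋ = $21,878. Book value $54,698.
Year 6: ⌊$54,698 × 200%/7⌋ = $15,628. Book value $39,070.
Year 7 (final): $39,070 − $21,000 = $18,070. Book value $21,000.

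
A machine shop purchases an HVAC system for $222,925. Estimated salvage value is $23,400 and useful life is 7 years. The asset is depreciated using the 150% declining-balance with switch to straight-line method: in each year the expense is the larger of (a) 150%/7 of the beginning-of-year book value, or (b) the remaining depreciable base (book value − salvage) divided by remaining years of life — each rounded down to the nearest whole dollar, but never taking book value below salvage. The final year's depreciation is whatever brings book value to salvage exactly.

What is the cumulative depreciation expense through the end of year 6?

Depreciable base = $222,925 − $23,400 = $199,525.
Year 1: DB = ⌊$222,925 × 150%/7⌋ = $47,769; SL = ⌊$199,525/7⌋ = $28,503 → take DB $47,769. Book value $175,156.
Year 2: DB = ⌊$175,156 × 150%/7⌋ = $37,533; SL = ⌊$151,756/6⌋ = $25,292 → take DB $37,533. Book value $137,623.
Year 3: DB = ⌊$137,623 × 150%/7⌋ = $29,490; SL = ⌊$114,223/5⌋ = $22,844 → take DB $29,490. Book value $108,133.
Year 4: DB = ⌊$108,133 × 150%/7⌋ = $23,171; SL = ⌊$84,733/4⌋ = $21,183 → take DB $23,171. Book value $84,962.
Year 5: DB = ⌊$84,962 × 150%/7⌋ = $18,206; SL = ⌊$61,562/3⌋ = $20,520 → take SL $20,520. Book value $64,442.
Year 6: DB = ⌊$64,442 × 150%/7⌋ = $13,809; SL = ⌊$41,042/2⌋ = $20,521 → take SL $20,521. Book value $43,921.
Accumulated through year 6 = $222,925 − $43,921 = $179,004.

$179,004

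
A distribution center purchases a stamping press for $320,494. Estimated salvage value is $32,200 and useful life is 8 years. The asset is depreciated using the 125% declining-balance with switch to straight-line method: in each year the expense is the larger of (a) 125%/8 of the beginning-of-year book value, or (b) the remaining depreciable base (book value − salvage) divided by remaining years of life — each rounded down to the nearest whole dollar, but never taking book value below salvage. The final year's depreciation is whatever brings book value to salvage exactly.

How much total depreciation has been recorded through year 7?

Depreciable base = $320,494 − $32,200 = $288,294.
Year 1: DB = ⌊$320,494 × 125%/8⌋ = $50,077; SL = ⌊$288,294/8⌋ = $36,036 → take DB $50,077. Book value $270,417.
Year 2: DB = ⌊$270,417 × 125%/8⌋ = $42,252; SL = ⌊$238,217/7⌋ = $34,031 → take DB $42,252. Book value $228,165.
Year 3: DB = ⌊$228,165 × 125%/8⌋ = $35,650; SL = ⌊$195,965/6⌋ = $32,660 → take DB $35,650. Book value $192,515.
Year 4: DB = ⌊$192,515 × 125%/8⌋ = $30,080; SL = ⌊$160,315/5⌋ = $32,063 → take SL $32,063. Book value $160,452.
Year 5: DB = ⌊$160,452 × 125%/8⌋ = $25,070; SL = ⌊$128,252/4⌋ = $32,063 → take SL $32,063. Book value $128,389.
Year 6: DB = ⌊$128,389 × 125%/8⌋ = $20,060; SL = ⌊$96,189/3⌋ = $32,063 → take SL $32,063. Book value $96,326.
Year 7: DB = ⌊$96,326 × 125%/8⌋ = $15,050; SL = ⌊$64,126/2⌋ = $32,063 → take SL $32,063. Book value $64,263.
Accumulated through year 7 = $320,494 − $64,263 = $256,231.

$256,231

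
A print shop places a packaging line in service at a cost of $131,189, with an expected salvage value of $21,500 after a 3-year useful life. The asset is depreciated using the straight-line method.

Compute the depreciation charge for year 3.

$36,563

Depreciable base = $131,189 − $21,500 = $109,689.
Annual expense = $109,689 / 3 = $36,563.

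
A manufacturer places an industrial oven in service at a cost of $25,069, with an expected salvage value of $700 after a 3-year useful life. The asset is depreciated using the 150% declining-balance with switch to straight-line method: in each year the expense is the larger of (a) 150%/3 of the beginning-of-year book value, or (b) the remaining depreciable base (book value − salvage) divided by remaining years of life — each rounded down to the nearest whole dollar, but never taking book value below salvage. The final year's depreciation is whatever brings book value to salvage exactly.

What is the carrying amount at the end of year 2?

$6,268

Depreciable base = $25,069 − $700 = $24,369.
Year 1: DB = ⌊$25,069 × 150%/3⌋ = $12,534; SL = ⌊$24,369/3⌋ = $8,123 → take DB $12,534. Book value $12,535.
Year 2: DB = ⌊$12,535 × 150%/3⌋ = $6,267; SL = ⌊$11,835/2⌋ = $5,917 → take DB $6,267. Book value $6,268.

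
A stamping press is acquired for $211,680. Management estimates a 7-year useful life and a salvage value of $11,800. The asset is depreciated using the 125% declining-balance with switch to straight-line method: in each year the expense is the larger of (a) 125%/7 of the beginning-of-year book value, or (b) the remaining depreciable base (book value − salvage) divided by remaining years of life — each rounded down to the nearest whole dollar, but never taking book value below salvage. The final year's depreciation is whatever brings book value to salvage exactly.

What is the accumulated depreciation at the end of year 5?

Depreciable base = $211,680 − $11,800 = $199,880.
Year 1: DB = ⌊$211,680 × 125%/7⌋ = $37,800; SL = ⌊$199,880/7⌋ = $28,554 → take DB $37,800. Book value $173,880.
Year 2: DB = ⌊$173,880 × 125%/7⌋ = $31,050; SL = ⌊$162,080/6⌋ = $27,013 → take DB $31,050. Book value $142,830.
Year 3: DB = ⌊$142,830 × 125%/7⌋ = $25,505; SL = ⌊$131,030/5⌋ = $26,206 → take SL $26,206. Book value $116,624.
Year 4: DB = ⌊$116,624 × 125%/7⌋ = $20,825; SL = ⌊$104,824/4⌋ = $26,206 → take SL $26,206. Book value $90,418.
Year 5: DB = ⌊$90,418 × 125%/7⌋ = $16,146; SL = ⌊$78,618/3⌋ = $26,206 → take SL $26,206. Book value $64,212.
Accumulated through year 5 = $211,680 − $64,212 = $147,468.

$147,468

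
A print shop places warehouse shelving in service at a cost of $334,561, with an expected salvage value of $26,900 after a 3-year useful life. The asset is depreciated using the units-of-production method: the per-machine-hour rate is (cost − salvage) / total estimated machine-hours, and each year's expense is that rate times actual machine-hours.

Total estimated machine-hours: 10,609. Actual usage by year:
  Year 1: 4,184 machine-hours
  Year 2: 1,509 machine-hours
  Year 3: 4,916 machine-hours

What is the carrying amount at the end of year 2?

$169,464

Depreciable base = $334,561 − $26,900 = $307,661.
Rate = $307,661 / 10,609 machine-hours = $29 per machine-hour.
Year 1: 4,184 × $29 = $121,336. Book value $213,225.
Year 2: 1,509 × $29 = $43,761. Book value $169,464.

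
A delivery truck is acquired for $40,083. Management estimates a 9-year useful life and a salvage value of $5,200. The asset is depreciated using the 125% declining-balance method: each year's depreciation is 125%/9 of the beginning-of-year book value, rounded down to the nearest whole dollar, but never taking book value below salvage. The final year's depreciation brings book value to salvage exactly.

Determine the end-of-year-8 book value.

Depreciable base = $40,083 − $5,200 = $34,883.
Year 1: ⌊$40,083 × 125%/9⌋ = $5,567. Book value $34,516.
Year 2: ⌊$34,516 × 125%/9⌋ = $4,793. Book value $29,723.
Year 3: ⌊$29,723 × 125%/9⌋ = $4,128. Book value $25,595.
Year 4: ⌊$25,595 × 125%/9⌋ = $3,554. Book value $22,041.
Year 5: ⌊$22,041 × 125%/9⌋ = $3,061. Book value $18,980.
Year 6: ⌊$18,980 × 125%/9⌋ = $2,636. Book value $16,344.
Year 7: ⌊$16,344 × 125%/9⌋ = $2,270. Book value $14,074.
Year 8: ⌊$14,074 × 125%/9⌋ = $1,954. Book value $12,120.

$12,120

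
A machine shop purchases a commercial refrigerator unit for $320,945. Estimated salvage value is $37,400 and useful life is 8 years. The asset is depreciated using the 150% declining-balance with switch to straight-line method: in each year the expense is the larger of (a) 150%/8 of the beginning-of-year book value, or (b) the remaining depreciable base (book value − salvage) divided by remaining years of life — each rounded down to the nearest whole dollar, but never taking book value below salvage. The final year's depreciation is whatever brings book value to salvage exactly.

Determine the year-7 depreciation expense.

$25,415

Depreciable base = $320,945 − $37,400 = $283,545.
Year 1: DB = ⌊$320,945 × 150%/8⌋ = $60,177; SL = ⌊$283,545/8⌋ = $35,443 → take DB $60,177. Book value $260,768.
Year 2: DB = ⌊$260,768 × 150%/8⌋ = $48,894; SL = ⌊$223,368/7⌋ = $31,909 → take DB $48,894. Book value $211,874.
Year 3: DB = ⌊$211,874 × 150%/8⌋ = $39,726; SL = ⌊$174,474/6⌋ = $29,079 → take DB $39,726. Book value $172,148.
Year 4: DB = ⌊$172,148 × 150%/8⌋ = $32,277; SL = ⌊$134,748/5⌋ = $26,949 → take DB $32,277. Book value $139,871.
Year 5: DB = ⌊$139,871 × 150%/8⌋ = $26,225; SL = ⌊$102,471/4⌋ = $25,617 → take DB $26,225. Book value $113,646.
Year 6: DB = ⌊$113,646 × 150%/8⌋ = $21,308; SL = ⌊$76,246/3⌋ = $25,415 → take SL $25,415. Book value $88,231.
Year 7: DB = ⌊$88,231 × 150%/8⌋ = $16,543; SL = ⌊$50,831/2⌋ = $25,415 → take SL $25,415. Book value $62,816.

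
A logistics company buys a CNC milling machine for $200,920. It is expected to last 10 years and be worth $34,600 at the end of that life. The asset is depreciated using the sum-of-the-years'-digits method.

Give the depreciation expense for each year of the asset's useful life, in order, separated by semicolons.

$30,240; $27,216; $24,192; $21,168; $18,144; $15,120; $12,096; $9,072; $6,048; $3,024

Depreciable base = $200,920 − $34,600 = $166,320.
Sum of the years' digits = 10+9+8+7+6+5+4+3+2+1 = 55.
Year 1: $166,320 × 10/55 = $30,240. Book value $170,680.
Year 2: $166,320 × 9/55 = $27,216. Book value $143,464.
Year 3: $166,320 × 8/55 = $24,192. Book value $119,272.
Year 4: $166,320 × 7/55 = $21,168. Book value $98,104.
Year 5: $166,320 × 6/55 = $18,144. Book value $79,960.
Year 6: $166,320 × 5/55 = $15,120. Book value $64,840.
Year 7: $166,320 × 4/55 = $12,096. Book value $52,744.
Year 8: $166,320 × 3/55 = $9,072. Book value $43,672.
Year 9: $166,320 × 2/55 = $6,048. Book value $37,624.
Year 10: $166,320 × 1/55 = $3,024. Book value $34,600.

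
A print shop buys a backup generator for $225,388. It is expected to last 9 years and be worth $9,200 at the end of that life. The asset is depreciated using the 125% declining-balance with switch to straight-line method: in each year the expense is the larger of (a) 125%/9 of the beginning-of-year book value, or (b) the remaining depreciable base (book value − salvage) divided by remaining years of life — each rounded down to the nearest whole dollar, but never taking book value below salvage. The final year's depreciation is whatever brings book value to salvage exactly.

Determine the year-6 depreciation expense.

Depreciable base = $225,388 − $9,200 = $216,188.
Year 1: DB = ⌊$225,388 × 125%/9⌋ = $31,303; SL = ⌊$216,188/9⌋ = $24,020 → take DB $31,303. Book value $194,085.
Year 2: DB = ⌊$194,085 × 125%/9⌋ = $26,956; SL = ⌊$184,885/8⌋ = $23,110 → take DB $26,956. Book value $167,129.
Year 3: DB = ⌊$167,129 × 125%/9⌋ = $23,212; SL = ⌊$157,929/7⌋ = $22,561 → take DB $23,212. Book value $143,917.
Year 4: DB = ⌊$143,917 × 125%/9⌋ = $19,988; SL = ⌊$134,717/6⌋ = $22,452 → take SL $22,452. Book value $121,465.
Year 5: DB = ⌊$121,465 × 125%/9⌋ = $16,870; SL = ⌊$112,265/5⌋ = $22,453 → take SL $22,453. Book value $99,012.
Year 6: DB = ⌊$99,012 × 125%/9⌋ = $13,751; SL = ⌊$89,812/4⌋ = $22,453 → take SL $22,453. Book value $76,559.

$22,453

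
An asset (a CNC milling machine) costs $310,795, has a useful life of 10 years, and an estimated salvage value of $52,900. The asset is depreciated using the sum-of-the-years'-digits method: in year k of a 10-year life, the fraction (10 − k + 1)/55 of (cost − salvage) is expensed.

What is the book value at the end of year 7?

$81,034

Depreciable base = $310,795 − $52,900 = $257,895.
Sum of the years' digits = 10+9+8+7+6+5+4+3+2+1 = 55.
Year 1: $257,895 × 10/55 = $46,890. Book value $263,905.
Year 2: $257,895 × 9/55 = $42,201. Book value $221,704.
Year 3: $257,895 × 8/55 = $37,512. Book value $184,192.
Year 4: $257,895 × 7/55 = $32,823. Book value $151,369.
Year 5: $257,895 × 6/55 = $28,134. Book value $123,235.
Year 6: $257,895 × 5/55 = $23,445. Book value $99,790.
Year 7: $257,895 × 4/55 = $18,756. Book value $81,034.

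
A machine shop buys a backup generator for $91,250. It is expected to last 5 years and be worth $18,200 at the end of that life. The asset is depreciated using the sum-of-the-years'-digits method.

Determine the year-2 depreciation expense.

Depreciable base = $91,250 − $18,200 = $73,050.
Sum of the years' digits = 5+4+3+2+1 = 15.
Year 1: $73,050 × 5/15 = $24,350. Book value $66,900.
Year 2: $73,050 × 4/15 = $19,480. Book value $47,420.

$19,480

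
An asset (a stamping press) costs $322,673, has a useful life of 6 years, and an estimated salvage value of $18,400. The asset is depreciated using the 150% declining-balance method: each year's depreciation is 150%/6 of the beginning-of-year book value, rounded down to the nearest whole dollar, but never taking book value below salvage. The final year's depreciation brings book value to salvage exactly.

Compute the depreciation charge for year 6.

$58,172

Depreciable base = $322,673 − $18,400 = $304,273.
Year 1: ⌊$322,673 × 150%/6⌋ = $80,668. Book value $242,005.
Year 2: ⌊$242,005 × 150%/6⌋ = $60,501. Book value $181,504.
Year 3: ⌊$181,504 × 150%/6⌋ = $45,376. Book value $136,128.
Year 4: ⌊$136,128 × 150%/6⌋ = $34,032. Book value $102,096.
Year 5: ⌊$102,096 × 150%/6⌋ = $25,524. Book value $76,572.
Year 6 (final): $76,572 − $18,400 = $58,172. Book value $18,400.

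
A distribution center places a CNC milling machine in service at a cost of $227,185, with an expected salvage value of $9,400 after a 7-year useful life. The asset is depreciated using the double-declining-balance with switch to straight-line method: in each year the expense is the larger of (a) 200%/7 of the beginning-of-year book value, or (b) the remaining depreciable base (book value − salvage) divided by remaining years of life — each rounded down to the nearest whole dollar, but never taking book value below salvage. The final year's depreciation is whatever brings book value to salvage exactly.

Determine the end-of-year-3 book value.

Depreciable base = $227,185 − $9,400 = $217,785.
Year 1: DB = ⌊$227,185 × 200%/7⌋ = $64,910; SL = ⌊$217,785/7⌋ = $31,112 → take DB $64,910. Book value $162,275.
Year 2: DB = ⌊$162,275 × 200%/7⌋ = $46,364; SL = ⌊$152,875/6⌋ = $25,479 → take DB $46,364. Book value $115,911.
Year 3: DB = ⌊$115,911 × 200%/7⌋ = $33,117; SL = ⌊$106,511/5⌋ = $21,302 → take DB $33,117. Book value $82,794.

$82,794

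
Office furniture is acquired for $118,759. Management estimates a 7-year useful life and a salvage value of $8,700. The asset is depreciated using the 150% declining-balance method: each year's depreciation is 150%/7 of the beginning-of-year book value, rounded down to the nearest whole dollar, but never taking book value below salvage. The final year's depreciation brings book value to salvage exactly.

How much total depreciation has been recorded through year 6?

Depreciable base = $118,759 − $8,700 = $110,059.
Year 1: ⌊$118,759 × 150%/7⌋ = $25,448. Book value $93,311.
Year 2: ⌊$93,311 × 150%/7⌋ = $19,995. Book value $73,316.
Year 3: ⌊$73,316 × 150%/7⌋ = $15,710. Book value $57,606.
Year 4: ⌊$57,606 × 150%/7⌋ = $12,344. Book value $45,262.
Year 5: ⌊$45,262 × 150%/7⌋ = $9,699. Book value $35,563.
Year 6: ⌊$35,563 × 150%/7⌋ = $7,620. Book value $27,943.
Accumulated through year 6 = $118,759 − $27,943 = $90,816.

$90,816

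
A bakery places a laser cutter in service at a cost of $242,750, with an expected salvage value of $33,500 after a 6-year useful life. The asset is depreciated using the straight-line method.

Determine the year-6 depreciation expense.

$34,875

Depreciable base = $242,750 − $33,500 = $209,250.
Annual expense = $209,250 / 6 = $34,875.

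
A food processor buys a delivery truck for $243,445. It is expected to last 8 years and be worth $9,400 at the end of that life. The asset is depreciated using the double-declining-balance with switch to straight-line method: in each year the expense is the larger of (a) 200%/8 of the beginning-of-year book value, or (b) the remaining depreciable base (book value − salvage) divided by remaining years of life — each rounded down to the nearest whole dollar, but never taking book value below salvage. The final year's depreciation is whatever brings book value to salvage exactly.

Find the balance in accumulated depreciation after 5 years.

$185,674

Depreciable base = $243,445 − $9,400 = $234,045.
Year 1: DB = ⌊$243,445 × 200%/8⌋ = $60,861; SL = ⌊$234,045/8⌋ = $29,255 → take DB $60,861. Book value $182,584.
Year 2: DB = ⌊$182,584 × 200%/8⌋ = $45,646; SL = ⌊$173,184/7⌋ = $24,740 → take DB $45,646. Book value $136,938.
Year 3: DB = ⌊$136,938 × 200%/8⌋ = $34,234; SL = ⌊$127,538/6⌋ = $21,256 → take DB $34,234. Book value $102,704.
Year 4: DB = ⌊$102,704 × 200%/8⌋ = $25,676; SL = ⌊$93,304/5⌋ = $18,660 → take DB $25,676. Book value $77,028.
Year 5: DB = ⌊$77,028 × 200%/8⌋ = $19,257; SL = ⌊$67,628/4⌋ = $16,907 → take DB $19,257. Book value $57,771.
Accumulated through year 5 = $243,445 − $57,771 = $185,674.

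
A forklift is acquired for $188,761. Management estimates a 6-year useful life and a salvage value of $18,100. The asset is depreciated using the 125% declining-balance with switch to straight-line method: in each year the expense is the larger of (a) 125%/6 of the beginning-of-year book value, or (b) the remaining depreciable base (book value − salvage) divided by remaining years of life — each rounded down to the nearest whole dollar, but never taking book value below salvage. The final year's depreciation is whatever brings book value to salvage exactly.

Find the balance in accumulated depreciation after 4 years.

Depreciable base = $188,761 − $18,100 = $170,661.
Year 1: DB = ⌊$188,761 × 125%/6⌋ = $39,325; SL = ⌊$170,661/6⌋ = $28,443 → take DB $39,325. Book value $149,436.
Year 2: DB = ⌊$149,436 × 125%/6⌋ = $31,132; SL = ⌊$131,336/5⌋ = $26,267 → take DB $31,132. Book value $118,304.
Year 3: DB = ⌊$118,304 × 125%/6⌋ = $24,646; SL = ⌊$100,204/4⌋ = $25,051 → take SL $25,051. Book value $93,253.
Year 4: DB = ⌊$93,253 × 125%/6⌋ = $19,427; SL = ⌊$75,153/3⌋ = $25,051 → take SL $25,051. Book value $68,202.
Accumulated through year 4 = $188,761 − $68,202 = $120,559.

$120,559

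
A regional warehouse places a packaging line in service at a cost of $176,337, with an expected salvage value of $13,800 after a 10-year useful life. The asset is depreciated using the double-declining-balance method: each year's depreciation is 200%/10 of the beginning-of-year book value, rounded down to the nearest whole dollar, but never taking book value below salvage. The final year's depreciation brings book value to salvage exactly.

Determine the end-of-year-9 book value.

$23,669

Depreciable base = $176,337 − $13,800 = $162,537.
Year 1: ⌊$176,337 × 200%/10⌋ = $35,267. Book value $141,070.
Year 2: ⌊$141,070 × 200%/10⌋ = $28,214. Book value $112,856.
Year 3: ⌊$112,856 × 200%/10⌋ = $22,571. Book value $90,285.
Year 4: ⌊$90,285 × 200%/10⌋ = $18,057. Book value $72,228.
Year 5: ⌊$72,228 × 200%/10⌋ = $14,445. Book value $57,783.
Year 6: ⌊$57,783 × 200%/10⌋ = $11,556. Book value $46,227.
Year 7: ⌊$46,227 × 200%/10⌋ = $9,245. Book value $36,982.
Year 8: ⌊$36,982 × 200%/10⌋ = $7,396. Book value $29,586.
Year 9: ⌊$29,586 × 200%/10⌋ = $5,917. Book value $23,669.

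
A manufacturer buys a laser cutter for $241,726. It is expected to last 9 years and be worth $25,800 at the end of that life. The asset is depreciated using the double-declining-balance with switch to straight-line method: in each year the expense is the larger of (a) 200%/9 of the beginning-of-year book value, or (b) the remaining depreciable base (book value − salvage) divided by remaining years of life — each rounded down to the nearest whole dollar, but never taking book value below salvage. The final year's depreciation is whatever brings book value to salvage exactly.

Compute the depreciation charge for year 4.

Depreciable base = $241,726 − $25,800 = $215,926.
Year 1: DB = ⌊$241,726 × 200%/9⌋ = $53,716; SL = ⌊$215,926/9⌋ = $23,991 → take DB $53,716. Book value $188,010.
Year 2: DB = ⌊$188,010 × 200%/9⌋ = $41,780; SL = ⌊$162,210/8⌋ = $20,276 → take DB $41,780. Book value $146,230.
Year 3: DB = ⌊$146,230 × 200%/9⌋ = $32,495; SL = ⌊$120,430/7⌋ = $17,204 → take DB $32,495. Book value $113,735.
Year 4: DB = ⌊$113,735 × 200%/9⌋ = $25,274; SL = ⌊$87,935/6⌋ = $14,655 → take DB $25,274. Book value $88,461.

$25,274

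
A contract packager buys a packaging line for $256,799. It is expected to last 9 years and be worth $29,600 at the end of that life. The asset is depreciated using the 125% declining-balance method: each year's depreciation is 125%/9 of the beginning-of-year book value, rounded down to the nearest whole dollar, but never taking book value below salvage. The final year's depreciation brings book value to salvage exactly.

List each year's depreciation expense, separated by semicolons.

Depreciable base = $256,799 − $29,600 = $227,199.
Year 1: ⌊$256,799 × 125%/9⌋ = $35,666. Book value $221,133.
Year 2: ⌊$221,133 × 125%/9⌋ = $30,712. Book value $190,421.
Year 3: ⌊$190,421 × 125%/9⌋ = $26,447. Book value $163,974.
Year 4: ⌊$163,974 × 125%/9⌋ = $22,774. Book value $141,200.
Year 5: ⌊$141,200 × 125%/9⌋ = $19,611. Book value $121,589.
Year 6: ⌊$121,589 × 125%/9⌋ = $16,887. Book value $104,702.
Year 7: ⌊$104,702 × 125%/9⌋ = $14,541. Book value $90,161.
Year 8: ⌊$90,161 × 125%/9⌋ = $12,522. Book value $77,639.
Year 9 (final): $77,639 − $29,600 = $48,039. Book value $29,600.

$35,666; $30,712; $26,447; $22,774; $19,611; $16,887; $14,541; $12,522; $48,039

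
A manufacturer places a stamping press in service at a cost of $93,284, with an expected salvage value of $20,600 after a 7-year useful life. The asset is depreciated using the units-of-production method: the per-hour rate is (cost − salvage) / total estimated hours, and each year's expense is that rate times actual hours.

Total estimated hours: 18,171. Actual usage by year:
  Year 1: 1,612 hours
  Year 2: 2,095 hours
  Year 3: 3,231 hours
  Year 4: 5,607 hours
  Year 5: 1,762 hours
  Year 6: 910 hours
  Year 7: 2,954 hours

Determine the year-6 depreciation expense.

$3,640

Depreciable base = $93,284 − $20,600 = $72,684.
Rate = $72,684 / 18,171 hours = $4 per hour.
Year 1: 1,612 × $4 = $6,448. Book value $86,836.
Year 2: 2,095 × $4 = $8,380. Book value $78,456.
Year 3: 3,231 × $4 = $12,924. Book value $65,532.
Year 4: 5,607 × $4 = $22,428. Book value $43,104.
Year 5: 1,762 × $4 = $7,048. Book value $36,056.
Year 6: 910 × $4 = $3,640. Book value $32,416.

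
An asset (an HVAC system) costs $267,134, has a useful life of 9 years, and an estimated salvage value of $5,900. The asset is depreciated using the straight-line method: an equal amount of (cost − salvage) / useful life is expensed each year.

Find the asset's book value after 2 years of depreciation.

$209,082

Depreciable base = $267,134 − $5,900 = $261,234.
Annual expense = $261,234 / 9 = $29,026.
End of year 1: book value $238,108.
End of year 2: book value $209,082.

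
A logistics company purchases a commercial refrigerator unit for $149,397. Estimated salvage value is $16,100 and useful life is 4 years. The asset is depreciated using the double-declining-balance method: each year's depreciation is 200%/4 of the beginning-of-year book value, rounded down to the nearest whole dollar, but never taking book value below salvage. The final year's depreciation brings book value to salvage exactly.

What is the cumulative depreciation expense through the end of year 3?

$130,722

Depreciable base = $149,397 − $16,100 = $133,297.
Year 1: ⌊$149,397 × 200%/4⌋ = $74,698. Book value $74,699.
Year 2: ⌊$74,699 × 200%/4⌋ = $37,349. Book value $37,350.
Year 3: ⌊$37,350 × 200%/4⌋ = $18,675. Book value $18,675.
Accumulated through year 3 = $149,397 − $18,675 = $130,722.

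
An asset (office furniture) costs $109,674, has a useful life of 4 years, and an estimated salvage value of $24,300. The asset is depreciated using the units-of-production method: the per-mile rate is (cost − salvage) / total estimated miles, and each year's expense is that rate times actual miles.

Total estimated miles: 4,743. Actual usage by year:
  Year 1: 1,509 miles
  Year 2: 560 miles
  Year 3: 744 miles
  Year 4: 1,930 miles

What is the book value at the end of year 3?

$59,040

Depreciable base = $109,674 − $24,300 = $85,374.
Rate = $85,374 / 4,743 miles = $18 per mile.
Year 1: 1,509 × $18 = $27,162. Book value $82,512.
Year 2: 560 × $18 = $10,080. Book value $72,432.
Year 3: 744 × $18 = $13,392. Book value $59,040.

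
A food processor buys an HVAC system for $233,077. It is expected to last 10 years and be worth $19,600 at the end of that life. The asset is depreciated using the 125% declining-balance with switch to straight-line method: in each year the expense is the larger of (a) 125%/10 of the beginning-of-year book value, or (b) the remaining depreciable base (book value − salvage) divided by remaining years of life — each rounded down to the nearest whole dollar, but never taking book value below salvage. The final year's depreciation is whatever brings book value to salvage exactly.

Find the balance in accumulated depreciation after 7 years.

$154,962

Depreciable base = $233,077 − $19,600 = $213,477.
Year 1: DB = ⌊$233,077 × 125%/10⌋ = $29,134; SL = ⌊$213,477/10⌋ = $21,347 → take DB $29,134. Book value $203,943.
Year 2: DB = ⌊$203,943 × 125%/10⌋ = $25,492; SL = ⌊$184,343/9⌋ = $20,482 → take DB $25,492. Book value $178,451.
Year 3: DB = ⌊$178,451 × 125%/10⌋ = $22,306; SL = ⌊$158,851/8⌋ = $19,856 → take DB $22,306. Book value $156,145.
Year 4: DB = ⌊$156,145 × 125%/10⌋ = $19,518; SL = ⌊$136,545/7⌋ = $19,506 → take DB $19,518. Book value $136,627.
Year 5: DB = ⌊$136,627 × 125%/10⌋ = $17,078; SL = ⌊$117,027/6⌋ = $19,504 → take SL $19,504. Book value $117,123.
Year 6: DB = ⌊$117,123 × 125%/10⌋ = $14,640; SL = ⌊$97,523/5⌋ = $19,504 → take SL $19,504. Book value $97,619.
Year 7: DB = ⌊$97,619 × 125%/10⌋ = $12,202; SL = ⌊$78,019/4⌋ = $19,504 → take SL $19,504. Book value $78,115.
Accumulated through year 7 = $233,077 − $78,115 = $154,962.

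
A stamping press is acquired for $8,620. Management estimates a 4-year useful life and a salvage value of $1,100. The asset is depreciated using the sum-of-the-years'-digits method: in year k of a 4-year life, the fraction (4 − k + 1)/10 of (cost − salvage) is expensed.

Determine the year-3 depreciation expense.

$1,504

Depreciable base = $8,620 − $1,100 = $7,520.
Sum of the years' digits = 4+3+2+1 = 10.
Year 1: $7,520 × 4/10 = $3,008. Book value $5,612.
Year 2: $7,520 × 3/10 = $2,256. Book value $3,356.
Year 3: $7,520 × 2/10 = $1,504. Book value $1,852.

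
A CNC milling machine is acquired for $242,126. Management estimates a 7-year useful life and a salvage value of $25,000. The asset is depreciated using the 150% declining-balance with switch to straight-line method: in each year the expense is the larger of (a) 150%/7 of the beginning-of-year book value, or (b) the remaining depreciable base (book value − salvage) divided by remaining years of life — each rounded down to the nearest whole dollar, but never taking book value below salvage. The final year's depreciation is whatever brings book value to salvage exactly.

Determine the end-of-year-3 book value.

$117,446

Depreciable base = $242,126 − $25,000 = $217,126.
Year 1: DB = ⌊$242,126 × 150%/7⌋ = $51,884; SL = ⌊$217,126/7⌋ = $31,018 → take DB $51,884. Book value $190,242.
Year 2: DB = ⌊$190,242 × 150%/7⌋ = $40,766; SL = ⌊$165,242/6⌋ = $27,540 → take DB $40,766. Book value $149,476.
Year 3: DB = ⌊$149,476 × 150%/7⌋ = $32,030; SL = ⌊$124,476/5⌋ = $24,895 → take DB $32,030. Book value $117,446.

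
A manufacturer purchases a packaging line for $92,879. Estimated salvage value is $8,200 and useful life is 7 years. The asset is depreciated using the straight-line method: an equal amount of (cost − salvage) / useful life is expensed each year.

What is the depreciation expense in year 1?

Depreciable base = $92,879 − $8,200 = $84,679.
Annual expense = $84,679 / 7 = $12,097.

$12,097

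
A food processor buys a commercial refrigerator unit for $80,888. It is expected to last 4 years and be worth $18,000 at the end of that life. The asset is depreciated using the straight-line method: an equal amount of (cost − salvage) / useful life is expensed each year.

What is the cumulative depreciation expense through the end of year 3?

Depreciable base = $80,888 − $18,000 = $62,888.
Annual expense = $62,888 / 4 = $15,722.
End of year 1: book value $65,166.
End of year 2: book value $49,444.
End of year 3: book value $33,722.
Accumulated through year 3 = $80,888 − $33,722 = $47,166.

$47,166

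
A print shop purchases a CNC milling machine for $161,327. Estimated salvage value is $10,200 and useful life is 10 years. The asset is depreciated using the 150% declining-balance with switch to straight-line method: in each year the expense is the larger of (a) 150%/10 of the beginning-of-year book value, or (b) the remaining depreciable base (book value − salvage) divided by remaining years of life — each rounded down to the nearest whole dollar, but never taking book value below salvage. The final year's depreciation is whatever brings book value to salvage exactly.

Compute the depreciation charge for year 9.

$12,277

Depreciable base = $161,327 − $10,200 = $151,127.
Year 1: DB = ⌊$161,327 × 150%/10⌋ = $24,199; SL = ⌊$151,127/10⌋ = $15,112 → take DB $24,199. Book value $137,128.
Year 2: DB = ⌊$137,128 × 150%/10⌋ = $20,569; SL = ⌊$126,928/9⌋ = $14,103 → take DB $20,569. Book value $116,559.
Year 3: DB = ⌊$116,559 × 150%/10⌋ = $17,483; SL = ⌊$106,359/8⌋ = $13,294 → take DB $17,483. Book value $99,076.
Year 4: DB = ⌊$99,076 × 150%/10⌋ = $14,861; SL = ⌊$88,876/7⌋ = $12,696 → take DB $14,861. Book value $84,215.
Year 5: DB = ⌊$84,215 × 150%/10⌋ = $12,632; SL = ⌊$74,015/6⌋ = $12,335 → take DB $12,632. Book value $71,583.
Year 6: DB = ⌊$71,583 × 150%/10⌋ = $10,737; SL = ⌊$61,383/5⌋ = $12,276 → take SL $12,276. Book value $59,307.
Year 7: DB = ⌊$59,307 × 150%/10⌋ = $8,896; SL = ⌊$49,107/4⌋ = $12,276 → take SL $12,276. Book value $47,031.
Year 8: DB = ⌊$47,031 × 150%/10⌋ = $7,054; SL = ⌊$36,831/3⌋ = $12,277 → take SL $12,277. Book value $34,754.
Year 9: DB = ⌊$34,754 × 150%/10⌋ = $5,213; SL = ⌊$24,554/2⌋ = $12,277 → take SL $12,277. Book value $22,477.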